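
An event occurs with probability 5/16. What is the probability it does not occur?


P(A') = 1 - P(A) = 1 - 5/16 = 11/16

11/16


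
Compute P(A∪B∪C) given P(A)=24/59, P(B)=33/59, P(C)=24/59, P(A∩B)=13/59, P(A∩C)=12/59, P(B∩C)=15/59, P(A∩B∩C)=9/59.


P(A∪B∪C) = P(A)+P(B)+P(C) - P(AB)-P(AC)-P(BC) + P(ABC)
= 24/59+33/59+24/59 - 13/59-12/59-15/59 + 9/59
= 50/59

50/59


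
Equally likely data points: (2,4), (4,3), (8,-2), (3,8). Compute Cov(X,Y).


E[X]=17/4, E[Y]=13/4, E[XY]=7
Cov(X,Y) = E[XY] - E[X]E[Y] = 7 - 17/4*13/4 = -109/16

-109/16


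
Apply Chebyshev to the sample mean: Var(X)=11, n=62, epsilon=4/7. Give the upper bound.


Var(Xbar) = Var(X)/n = 11/62
Chebyshev: P(|Xbar-mu| >= 4/7) <= Var(Xbar)/(4/7)^2 = (11/62)/(16/49) = 539/992

539/992


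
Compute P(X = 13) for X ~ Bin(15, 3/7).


P(X=13) = C(15,13) * p^13 * (1-p)^2
= 105 * 1594323/96889010407 * 16/49
= 382637520/678223072849

382637520/678223072849


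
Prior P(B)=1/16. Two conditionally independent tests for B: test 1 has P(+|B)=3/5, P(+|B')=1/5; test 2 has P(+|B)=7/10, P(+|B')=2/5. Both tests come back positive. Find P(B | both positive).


After test 1: P(+) = 3/5*1/16 + 1/5*15/16 = 9/40
P(B|+) = (3/80)/(9/40) = 1/6
After test 2 (use post1 as new prior): P(+) = 7/10*1/6 + 2/5*5/6 = 9/20
P(B|+,+) = (7/60)/(9/20) = 7/27

7/27


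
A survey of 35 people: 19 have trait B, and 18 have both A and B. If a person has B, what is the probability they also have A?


P(A|B) = P(A∩B)/P(B) = (18/35)/(19/35) = 18/19

18/19


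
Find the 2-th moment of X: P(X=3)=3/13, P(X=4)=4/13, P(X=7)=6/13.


E[X^2] = sum(x^2 * P(x))
= 9*3/13 + 16*4/13 + 49*6/13
= 385/13

385/13


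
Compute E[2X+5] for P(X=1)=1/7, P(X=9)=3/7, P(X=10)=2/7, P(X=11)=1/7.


E[2X+5] = sum(g(x)*P(x))
= 7*1/7 + 23*3/7 + 25*2/7 + 27*1/7
= 153/7

153/7


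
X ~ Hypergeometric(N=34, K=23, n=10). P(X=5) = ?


P(X=5) = C(23,5)*C(11,5) / C(34,10)
= 33649*462 / 131128140
= 15545838/131128140 = 235543/1986790

235543/1986790


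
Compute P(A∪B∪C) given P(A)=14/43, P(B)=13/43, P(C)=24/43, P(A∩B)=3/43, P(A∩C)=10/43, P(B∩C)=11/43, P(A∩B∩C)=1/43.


P(A∪B∪C) = P(A)+P(B)+P(C) - P(AB)-P(AC)-P(BC) + P(ABC)
= 14/43+13/43+24/43 - 3/43-10/43-11/43 + 1/43
= 28/43

28/43


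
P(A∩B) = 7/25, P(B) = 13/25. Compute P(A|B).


P(A|B) = P(A∩B)/P(B) = (7/25)/(13/25) = 7/13

7/13


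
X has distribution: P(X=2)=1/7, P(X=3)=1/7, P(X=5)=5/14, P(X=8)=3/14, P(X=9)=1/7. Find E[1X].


E[1X] = sum(g(x)*P(x))
= 2*1/7 + 3*1/7 + 5*5/14 + 8*3/14 + 9*1/7
= 11/2

11/2


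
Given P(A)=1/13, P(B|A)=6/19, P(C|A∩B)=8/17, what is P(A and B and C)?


P(A∩B∩C) = P(A) * P(B|A) * P(C|A∩B)
= 1/13 * 6/19 * 8/17
= 6/247 * 8/17 = 48/4199

48/4199


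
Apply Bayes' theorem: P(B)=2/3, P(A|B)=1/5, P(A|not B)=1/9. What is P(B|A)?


P(A) = P(A|B)P(B) + P(A|B')P(B') = 1/5*2/3 + 1/9*1/3 = 23/135
P(B|A) = P(A|B)P(B)/P(A) = (2/15)/(23/135) = 18/23

18/23


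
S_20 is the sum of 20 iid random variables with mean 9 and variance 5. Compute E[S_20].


E[S_n] = n*E[X_1] = 20*9 = 180

180


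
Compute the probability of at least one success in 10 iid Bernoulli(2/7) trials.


P(at least one) = 1 - P(none)
P(none) = (1 - 2/7)^10 = (5/7)^10 = 9765625/282475249
P(at least one) = 1 - 9765625/282475249 = 272709624/282475249

272709624/282475249


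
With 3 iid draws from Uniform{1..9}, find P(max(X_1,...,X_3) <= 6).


P(max <= 6) = P(all X_i <= 6) = (P(X_1 <= 6))^3
= (6/9)^3 = (2/3)^3 = 8/27

8/27


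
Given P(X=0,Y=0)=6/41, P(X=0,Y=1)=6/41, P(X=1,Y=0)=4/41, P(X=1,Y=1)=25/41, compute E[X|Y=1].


P(Y=1) = 31/41
E[X|Y=1] = (0*6 + 1*25)/31 = 25/31

25/31


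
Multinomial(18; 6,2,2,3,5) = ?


18! = 6402373705728000
Denominator: 6!=720 * 2!=2 * 2!=2 * 3!=6 * 5!=120
Coefficient = 6402373705728000 / 2073600 = 3087564480

3087564480


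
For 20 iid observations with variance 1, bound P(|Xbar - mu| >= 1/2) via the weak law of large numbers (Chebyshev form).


Var(Xbar) = Var(X)/n = 1/20
Chebyshev: P(|Xbar-mu| >= 1/2) <= Var(Xbar)/(1/2)^2 = (1/20)/(1/4) = 1/5

1/5


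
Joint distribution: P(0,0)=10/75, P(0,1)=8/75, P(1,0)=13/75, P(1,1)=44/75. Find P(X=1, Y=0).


Read from table: P(X=1, Y=0) = 13/75

13/75


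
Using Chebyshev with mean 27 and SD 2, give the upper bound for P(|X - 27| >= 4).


k = 4/2 = 2
Chebyshev: P(|X-mu| >= k*sigma) <= 1/k^2 = 1/2^2 = 1/4

1/4


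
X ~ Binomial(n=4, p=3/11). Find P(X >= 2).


P(X>=2) = P(X=2) + P(X=3) + P(X=4)
= 3456/14641 + 864/14641 + 81/14641
= 4401/14641

4401/14641


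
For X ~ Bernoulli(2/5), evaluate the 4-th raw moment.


For Bernoulli: X in {0,1}
E[X^4] = 0^4*(1-2/5) + 1^4*2/5 = 2/5

2/5


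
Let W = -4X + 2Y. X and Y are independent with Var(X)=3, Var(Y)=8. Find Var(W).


Independence => Cov(X,Y)=0
Var(-4X + 2Y) = (-4)^2*Var(X) + 2^2*Var(Y)
= 16*3 + 4*8 = 80

80


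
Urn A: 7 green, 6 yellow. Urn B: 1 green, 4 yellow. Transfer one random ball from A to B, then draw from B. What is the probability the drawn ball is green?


P(transfer green) = 7/13; P(transfer yellow) = 6/13
If green transferred: Urn II has 2 green of 6, so P(green|green moved) = 1/3
If yellow transferred: Urn II has 1 green of 6, so P(green|yellow moved) = 1/6
By total probability: P(green) = 7/13*1/3 + 6/13*1/6 = 10/39

10/39


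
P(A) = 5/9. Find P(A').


P(A') = 1 - P(A) = 1 - 5/9 = 4/9

4/9


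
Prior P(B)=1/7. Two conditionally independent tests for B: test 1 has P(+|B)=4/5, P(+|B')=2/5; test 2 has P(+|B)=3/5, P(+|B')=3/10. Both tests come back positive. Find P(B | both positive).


After test 1: P(+) = 4/5*1/7 + 2/5*6/7 = 16/35
P(B|+) = (4/35)/(16/35) = 1/4
After test 2 (use post1 as new prior): P(+) = 3/5*1/4 + 3/10*3/4 = 3/8
P(B|+,+) = (3/20)/(3/8) = 2/5

2/5


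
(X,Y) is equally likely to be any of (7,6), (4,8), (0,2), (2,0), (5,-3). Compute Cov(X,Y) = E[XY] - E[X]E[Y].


E[X]=18/5, E[Y]=13/5, E[XY]=59/5
Cov(X,Y) = E[XY] - E[X]E[Y] = 59/5 - 18/5*13/5 = 61/25

61/25


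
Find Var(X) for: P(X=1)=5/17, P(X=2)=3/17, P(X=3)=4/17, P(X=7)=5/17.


E[X] = 58/17, E[X^2] = 298/17
Var(X) = E[X^2] - (E[X])^2 = 298/17 - (58/17)^2 = 1702/289

1702/289


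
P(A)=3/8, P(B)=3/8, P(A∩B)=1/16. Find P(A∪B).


P(A∪B) = P(A) + P(B) - P(A∩B)
= 3/8 + 3/8 - 1/16 = 11/16

11/16


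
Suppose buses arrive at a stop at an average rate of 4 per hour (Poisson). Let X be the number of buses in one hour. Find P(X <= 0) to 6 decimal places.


P(X<=0) = e^(-4)*4^0/0!
≈ 0.0183156389
≈ 0.018316

0.018316


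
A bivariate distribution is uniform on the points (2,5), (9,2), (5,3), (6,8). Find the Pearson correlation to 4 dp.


Cov(X,Y) = -2.0000, Var(X) = 6.2500, Var(Y) = 5.2500
rho = Cov/(sqrt(VarX)*sqrt(VarY)) = -0.3491

-0.3491


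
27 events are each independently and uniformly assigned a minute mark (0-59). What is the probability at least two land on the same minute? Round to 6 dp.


P(all different) = prod((60-i)/60 for i=0..26) = 0.000936
P(at least one match) = 1 - 0.000936 = 0.999064

0.999064


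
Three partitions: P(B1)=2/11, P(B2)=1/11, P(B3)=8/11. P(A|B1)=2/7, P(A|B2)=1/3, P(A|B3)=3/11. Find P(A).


P(A) = P(A|B1)P(B1) + P(A|B2)P(B2) + P(A|B3)P(B3)
= 2/7*2/11 + 1/3*1/11 + 3/11*8/11
= 4/77 + 1/33 + 24/121 = 713/2541

713/2541


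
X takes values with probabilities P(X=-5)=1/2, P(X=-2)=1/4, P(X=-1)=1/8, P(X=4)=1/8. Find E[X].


E[X] = sum(x * P(x))
= -5*1/2 - 2*1/4 - 1*1/8 + 4*1/8
= -21/8

-21/8


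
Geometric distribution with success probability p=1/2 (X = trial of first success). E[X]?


For geometric (trials until first success), E[X] = 1/p = 1/(1/2) = 2

2


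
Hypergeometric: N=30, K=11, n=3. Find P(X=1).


P(X=1) = C(11,1)*C(19,2) / C(30,3)
= 11*171 / 4060
= 1881/4060

1881/4060


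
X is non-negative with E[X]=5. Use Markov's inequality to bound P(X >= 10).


Markov: P(X >= a) <= E[X]/a
P(X >= 10) <= 5/10 = 1/2

1/2


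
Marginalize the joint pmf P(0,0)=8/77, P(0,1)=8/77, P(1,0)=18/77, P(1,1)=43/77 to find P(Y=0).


P(Y=0) = P(0,0)+P(1,0) = 8/77 + 18/77 = 26/77

26/77


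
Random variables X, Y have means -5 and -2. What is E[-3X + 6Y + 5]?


E[-3X + 6Y + 5] = -3*E[X] + 6*E[Y] + 5
= (-3)*(-5) + (6)*(-2) + (5)
= 15 - 12 + 5 = 8

8


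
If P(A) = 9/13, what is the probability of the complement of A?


P(A') = 1 - P(A) = 1 - 9/13 = 4/13

4/13


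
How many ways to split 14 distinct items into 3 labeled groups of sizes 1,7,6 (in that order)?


14! = 87178291200
Denominator: 1!=1 * 7!=5040 * 6!=720
Coefficient = 87178291200 / 3628800 = 24024

24024


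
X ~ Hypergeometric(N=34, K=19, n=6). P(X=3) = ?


P(X=3) = C(19,3)*C(15,3) / C(34,6)
= 969*455 / 1344904
= 440895/1344904 = 25935/79112

25935/79112


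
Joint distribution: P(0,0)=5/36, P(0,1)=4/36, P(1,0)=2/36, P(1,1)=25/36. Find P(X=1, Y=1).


Read from table: P(X=1, Y=1) = 25/36

25/36


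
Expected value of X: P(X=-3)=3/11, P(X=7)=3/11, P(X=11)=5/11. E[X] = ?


E[X] = sum(x * P(x))
= -3*3/11 + 7*3/11 + 11*5/11
= 67/11

67/11


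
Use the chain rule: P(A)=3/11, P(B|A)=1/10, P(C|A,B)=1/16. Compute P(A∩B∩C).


P(A∩B∩C) = P(A) * P(B|A) * P(C|A∩B)
= 3/11 * 1/10 * 1/16
= 3/110 * 1/16 = 3/1760

3/1760


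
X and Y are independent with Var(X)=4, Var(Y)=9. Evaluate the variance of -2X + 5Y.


Independence => Cov(X,Y)=0
Var(-2X + 5Y) = (-2)^2*Var(X) + 5^2*Var(Y)
= 4*4 + 25*9 = 241

241


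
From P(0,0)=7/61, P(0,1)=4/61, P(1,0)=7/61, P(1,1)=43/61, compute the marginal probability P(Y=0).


P(Y=0) = P(0,0)+P(1,0) = 7/61 + 7/61 = 14/61

14/61


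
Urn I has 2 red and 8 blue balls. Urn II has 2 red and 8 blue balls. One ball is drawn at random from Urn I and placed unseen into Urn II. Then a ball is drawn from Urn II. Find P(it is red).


P(transfer red) = 2/10 = 1/5; P(transfer blue) = 4/5
If red transferred: Urn II has 3 red of 11, so P(red|red moved) = 3/11
If blue transferred: Urn II has 2 red of 11, so P(red|blue moved) = 2/11
By total probability: P(red) = 1/5*3/11 + 4/5*2/11 = 1/5

1/5


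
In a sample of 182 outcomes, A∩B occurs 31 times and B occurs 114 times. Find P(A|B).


P(A|B) = P(A∩B)/P(B) = (31/182)/(114/182) = 31/114

31/114


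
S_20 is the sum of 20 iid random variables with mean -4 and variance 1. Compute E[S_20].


E[S_n] = n*E[X_1] = 20*-4 = -80

-80


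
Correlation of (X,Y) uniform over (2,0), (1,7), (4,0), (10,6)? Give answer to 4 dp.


Cov(X,Y) = 2.9375, Var(X) = 12.1875, Var(Y) = 10.6875
rho = Cov/(sqrt(VarX)*sqrt(VarY)) = 0.2574

0.2574


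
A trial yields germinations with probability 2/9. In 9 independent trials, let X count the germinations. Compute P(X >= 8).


P(X>=8) = P(X=8) + P(X=9)
= 1792/43046721 + 512/387420489
= 16640/387420489

16640/387420489


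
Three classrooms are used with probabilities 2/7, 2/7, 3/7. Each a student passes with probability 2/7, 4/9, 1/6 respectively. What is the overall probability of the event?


P(A) = P(A|B1)P(B1) + P(A|B2)P(B2) + P(A|B3)P(B3)
= 2/7*2/7 + 4/9*2/7 + 1/6*3/7
= 4/49 + 8/63 + 1/14 = 247/882

247/882


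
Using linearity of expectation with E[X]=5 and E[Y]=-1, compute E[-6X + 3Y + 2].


E[-6X + 3Y + 2] = -6*E[X] + 3*E[Y] + 2
= (-6)*(5) + (3)*(-1) + (2)
= -30 - 3 + 2 = -31

-31


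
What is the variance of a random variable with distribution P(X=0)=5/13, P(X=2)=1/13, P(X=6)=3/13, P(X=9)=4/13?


E[X] = 56/13, E[X^2] = 436/13
Var(X) = E[X^2] - (E[X])^2 = 436/13 - (56/13)^2 = 2532/169

2532/169


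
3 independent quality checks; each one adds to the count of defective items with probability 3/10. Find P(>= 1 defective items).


P(at least one) = 1 - P(none)
P(none) = (1 - 3/10)^3 = (7/10)^3 = 343/1000
P(at least one) = 1 - 343/1000 = 657/1000

657/1000


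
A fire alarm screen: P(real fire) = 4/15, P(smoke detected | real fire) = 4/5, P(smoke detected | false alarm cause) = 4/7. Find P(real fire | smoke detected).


P(A) = P(A|B)P(B) + P(A|B')P(B') = 4/5*4/15 + 4/7*11/15 = 332/525
P(B|A) = P(A|B)P(B)/P(A) = (16/75)/(332/525) = 28/83

28/83


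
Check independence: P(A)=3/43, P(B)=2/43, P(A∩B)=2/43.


P(A)*P(B) = 3/43*2/43 = 6/1849
P(A∩B) = 2/43 != 6/1849, so not independent

No, A and B are not independent


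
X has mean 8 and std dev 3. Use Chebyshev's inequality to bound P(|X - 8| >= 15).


k = 15/3 = 5
Chebyshev: P(|X-mu| >= k*sigma) <= 1/k^2 = 1/5^2 = 1/25

1/25


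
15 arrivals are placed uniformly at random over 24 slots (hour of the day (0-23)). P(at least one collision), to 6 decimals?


P(all different) = prod((24-i)/24 for i=0..14) = 0.003387
P(at least one match) = 1 - 0.003387 = 0.996613

0.996613


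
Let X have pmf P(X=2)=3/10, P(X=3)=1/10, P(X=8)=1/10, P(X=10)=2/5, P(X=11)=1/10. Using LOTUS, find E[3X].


E[3X] = sum(g(x)*P(x))
= 6*3/10 + 9*1/10 + 24*1/10 + 30*2/5 + 33*1/10
= 102/5

102/5


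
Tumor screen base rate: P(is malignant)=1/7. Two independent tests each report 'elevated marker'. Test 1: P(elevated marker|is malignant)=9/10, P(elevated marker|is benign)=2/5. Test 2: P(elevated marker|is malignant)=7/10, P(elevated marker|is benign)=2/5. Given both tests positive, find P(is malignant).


After test 1: P(+) = 9/10*1/7 + 2/5*6/7 = 33/70
P(B|+) = (9/70)/(33/70) = 3/11
After test 2 (use post1 as new prior): P(+) = 7/10*3/11 + 2/5*8/11 = 53/110
P(B|+,+) = (21/110)/(53/110) = 21/53

21/53


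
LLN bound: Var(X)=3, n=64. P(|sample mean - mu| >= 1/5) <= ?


Var(Xbar) = Var(X)/n = 3/64
Chebyshev: P(|Xbar-mu| >= 1/5) <= Var(Xbar)/(1/5)^2 = (3/64)/(1/25) = 75/64
Bound exceeds 1, so trivial bound: 1

1


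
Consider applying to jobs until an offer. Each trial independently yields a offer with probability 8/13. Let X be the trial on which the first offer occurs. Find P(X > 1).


P(X > 1) = P(first 1 trials all fail) = (1-p)^1 = (5/13)^1 = 5/13

5/13


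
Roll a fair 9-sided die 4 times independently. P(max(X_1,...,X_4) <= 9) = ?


P(max <= 9) = P(all X_i <= 9) = (P(X_1 <= 9))^4
= (9/9)^4 = 1^4 = 1

1


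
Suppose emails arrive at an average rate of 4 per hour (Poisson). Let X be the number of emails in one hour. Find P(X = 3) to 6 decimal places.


P(X=3) = e^(-4) * 4^3 / 3!
≈ 0.01831563889 * 64 / 6
≈ 0.195367

0.195367


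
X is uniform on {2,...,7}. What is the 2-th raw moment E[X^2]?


E[X^2] = (1/6) * sum(x^2 for x=2..7)
= 139/6

139/6


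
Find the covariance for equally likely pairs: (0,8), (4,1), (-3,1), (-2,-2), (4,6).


E[X]=3/5, E[Y]=14/5, E[XY]=29/5
Cov(X,Y) = E[XY] - E[X]E[Y] = 29/5 - 3/5*14/5 = 103/25

103/25


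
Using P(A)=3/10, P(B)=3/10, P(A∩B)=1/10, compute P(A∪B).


P(A∪B) = P(A) + P(B) - P(A∩B)
= 3/10 + 3/10 - 1/10 = 1/2

1/2


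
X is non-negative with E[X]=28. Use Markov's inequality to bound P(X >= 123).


Markov: P(X >= a) <= E[X]/a
P(X >= 123) <= 28/123

28/123


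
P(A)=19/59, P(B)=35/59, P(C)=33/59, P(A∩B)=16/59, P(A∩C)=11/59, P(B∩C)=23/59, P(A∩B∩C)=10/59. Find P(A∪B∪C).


P(A∪B∪C) = P(A)+P(B)+P(C) - P(AB)-P(AC)-P(BC) + P(ABC)
= 19/59+35/59+33/59 - 16/59-11/59-23/59 + 10/59
= 47/59

47/59


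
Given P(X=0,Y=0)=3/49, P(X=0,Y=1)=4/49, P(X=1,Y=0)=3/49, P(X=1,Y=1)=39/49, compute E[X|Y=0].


P(Y=0) = 6/49
E[X|Y=0] = (0*3 + 1*3)/6 = 3/6 = 1/2

1/2


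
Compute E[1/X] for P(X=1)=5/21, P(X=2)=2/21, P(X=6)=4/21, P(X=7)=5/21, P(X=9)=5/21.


E[1/X] = sum(g(x)*P(x))
= 1*5/21 + 1/2*2/21 + 1/6*4/21 + 1/7*5/21 + 1/9*5/21
= 500/1323

500/1323


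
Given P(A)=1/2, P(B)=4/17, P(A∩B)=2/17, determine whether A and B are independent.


P(A)*P(B) = 1/2*4/17 = 2/17
P(A∩B) = 2/17, which equals P(A)P(B), so independent

Yes, A and B are independent


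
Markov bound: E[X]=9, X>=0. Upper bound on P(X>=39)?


Markov: P(X >= a) <= E[X]/a
P(X >= 39) <= 9/39 = 3/13

3/13


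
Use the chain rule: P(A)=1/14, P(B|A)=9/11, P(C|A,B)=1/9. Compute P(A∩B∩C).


P(A∩B∩C) = P(A) * P(B|A) * P(C|A∩B)
= 1/14 * 9/11 * 1/9
= 9/154 * 1/9 = 1/154

1/154


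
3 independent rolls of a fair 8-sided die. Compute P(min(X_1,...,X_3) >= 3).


P(min >= 3) = P(all X_i >= 3) = (P(X_1 >= 3))^3
= (6/8)^3 = (3/4)^3 = 27/64

27/64


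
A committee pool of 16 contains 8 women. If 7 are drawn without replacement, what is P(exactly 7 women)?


P(X=7) = C(8,7)*C(8,0) / C(16,7)
= 8*1 / 11440
= 8/11440 = 1/1430

1/1430


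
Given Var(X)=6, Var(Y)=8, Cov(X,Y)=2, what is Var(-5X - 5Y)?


Var(-5X - 5Y) = (-5)^2*Var(X) + (-5)^2*Var(Y) + 2*(-5)*(-5)*Cov(X,Y)
= 25*6 + 25*8 + 50*2
= 150 + 200 + 100 = 450

450


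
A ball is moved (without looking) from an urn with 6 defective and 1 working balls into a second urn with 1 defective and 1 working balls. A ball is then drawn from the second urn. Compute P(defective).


P(transfer defective) = 6/7; P(transfer working) = 1/7
If defective transferred: Urn II has 2 defective of 3, so P(defective|defective moved) = 2/3
If working transferred: Urn II has 1 defective of 3, so P(defective|working moved) = 1/3
By total probability: P(defective) = 6/7*2/3 + 1/7*1/3 = 13/21

13/21


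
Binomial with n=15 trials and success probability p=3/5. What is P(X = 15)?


P(X=15) = C(15,15) * p^15 * (1-p)^0
= 1 * 14348907/30517578125 * 1
= 14348907/30517578125

14348907/30517578125


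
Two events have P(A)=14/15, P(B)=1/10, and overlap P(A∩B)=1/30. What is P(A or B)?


P(A∪B) = P(A) + P(B) - P(A∩B)
= 14/15 + 1/10 - 1/30 = 1

1


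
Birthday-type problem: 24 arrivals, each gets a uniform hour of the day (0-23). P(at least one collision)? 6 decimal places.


P(all different) = prod((24-i)/24 for i=0..23) = 0.000000
P(at least one match) = 1 - 0.000000 = 1.000000

1.000000


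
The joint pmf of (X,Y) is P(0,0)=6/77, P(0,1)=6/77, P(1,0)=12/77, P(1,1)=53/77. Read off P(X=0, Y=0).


Read from table: P(X=0, Y=0) = 6/77

6/77


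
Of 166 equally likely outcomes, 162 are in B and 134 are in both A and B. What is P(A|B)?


P(A|B) = P(A∩B)/P(B) = (134/166)/(162/166) = 134/162 = 67/81

67/81


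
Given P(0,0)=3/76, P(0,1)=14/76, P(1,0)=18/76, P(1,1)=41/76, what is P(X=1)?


P(X=1) = P(1,0)+P(1,1) = 18/76 + 41/76 = 59/76

59/76


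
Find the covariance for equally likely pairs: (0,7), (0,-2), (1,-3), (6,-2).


E[X]=7/4, E[Y]=0, E[XY]=-15/4
Cov(X,Y) = E[XY] - E[X]E[Y] = -15/4 - 7/4*0 = -15/4

-15/4


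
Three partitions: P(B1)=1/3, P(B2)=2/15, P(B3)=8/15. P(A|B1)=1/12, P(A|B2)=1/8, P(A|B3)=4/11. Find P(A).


P(A) = P(A|B1)P(B1) + P(A|B2)P(B2) + P(A|B3)P(B3)
= 1/12*1/3 + 1/8*2/15 + 4/11*8/15
= 1/36 + 1/60 + 32/165 = 118/495

118/495


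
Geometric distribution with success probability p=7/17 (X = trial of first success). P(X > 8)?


P(X > 8) = P(first 8 trials all fail) = (1-p)^8 = (10/17)^8 = 100000000/6975757441

100000000/6975757441


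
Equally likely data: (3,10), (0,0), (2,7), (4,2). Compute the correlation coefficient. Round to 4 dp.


Cov(X,Y) = 2.3125, Var(X) = 2.1875, Var(Y) = 15.6875
rho = Cov/(sqrt(VarX)*sqrt(VarY)) = 0.3948

0.3948


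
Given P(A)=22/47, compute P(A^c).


P(A') = 1 - P(A) = 1 - 22/47 = 25/47

25/47


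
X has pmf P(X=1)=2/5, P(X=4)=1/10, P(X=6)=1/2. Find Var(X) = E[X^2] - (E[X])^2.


E[X] = 19/5, E[X^2] = 20
Var(X) = E[X^2] - (E[X])^2 = 20 - (19/5)^2 = 139/25

139/25


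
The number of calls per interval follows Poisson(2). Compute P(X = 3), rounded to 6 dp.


P(X=3) = e^(-2) * 2^3 / 3!
≈ 0.1353352832 * 8 / 6
≈ 0.180447

0.180447


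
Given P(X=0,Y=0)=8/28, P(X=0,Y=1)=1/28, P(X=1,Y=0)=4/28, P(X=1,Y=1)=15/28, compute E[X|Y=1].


P(Y=1) = 16/28
E[X|Y=1] = (0*1 + 1*15)/16 = 15/16

15/16


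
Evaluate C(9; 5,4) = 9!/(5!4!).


9! = 362880
Denominator: 5!=120 * 4!=24
Coefficient = 362880 / 2880 = 126

126


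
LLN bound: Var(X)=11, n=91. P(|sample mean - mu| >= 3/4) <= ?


Var(Xbar) = Var(X)/n = 11/91
Chebyshev: P(|Xbar-mu| >= 3/4) <= Var(Xbar)/(3/4)^2 = (11/91)/(9/16) = 176/819

176/819


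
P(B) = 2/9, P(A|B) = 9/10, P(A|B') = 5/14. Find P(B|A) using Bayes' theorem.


P(A) = P(A|B)P(B) + P(A|B')P(B') = 9/10*2/9 + 5/14*7/9 = 43/90
P(B|A) = P(A|B)P(B)/P(A) = (1/5)/(43/90) = 18/43

18/43


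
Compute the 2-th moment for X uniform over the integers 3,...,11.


E[X^2] = (1/9) * sum(x^2 for x=3..11)
= 501/9 = 167/3

167/3


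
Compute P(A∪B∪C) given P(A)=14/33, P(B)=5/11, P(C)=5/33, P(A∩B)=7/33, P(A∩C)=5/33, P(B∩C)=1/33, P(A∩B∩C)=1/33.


P(A∪B∪C) = P(A)+P(B)+P(C) - P(AB)-P(AC)-P(BC) + P(ABC)
= 14/33+5/11+5/33 - 7/33-5/33-1/33 + 1/33
= 2/3

2/3


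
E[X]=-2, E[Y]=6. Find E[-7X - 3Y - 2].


E[-7X - 3Y - 2] = -7*E[X] - 3*E[Y] - 2
= (-7)*(-2) + (-3)*(6) + (-2)
= 14 - 18 - 2 = -6

-6


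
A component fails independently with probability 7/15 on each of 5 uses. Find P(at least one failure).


P(at least one) = 1 - P(none)
P(none) = (1 - 7/15)^5 = (8/15)^5 = 32768/759375
P(at least one) = 1 - 32768/759375 = 726607/759375

726607/759375


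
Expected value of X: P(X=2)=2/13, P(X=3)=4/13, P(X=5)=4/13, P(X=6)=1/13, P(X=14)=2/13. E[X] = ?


E[X] = sum(x * P(x))
= 2*2/13 + 3*4/13 + 5*4/13 + 6*1/13 + 14*2/13
= 70/13

70/13


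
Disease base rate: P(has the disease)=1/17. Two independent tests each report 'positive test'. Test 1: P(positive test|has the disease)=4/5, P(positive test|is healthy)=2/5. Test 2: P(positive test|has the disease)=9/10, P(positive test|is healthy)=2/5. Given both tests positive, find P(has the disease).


After test 1: P(+) = 4/5*1/17 + 2/5*16/17 = 36/85
P(B|+) = (4/85)/(36/85) = 1/9
After test 2 (use post1 as new prior): P(+) = 9/10*1/9 + 2/5*8/9 = 41/90
P(B|+,+) = (1/10)/(41/90) = 9/41

9/41


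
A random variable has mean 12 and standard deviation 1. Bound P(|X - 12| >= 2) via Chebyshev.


k = 2/1 = 2
Chebyshev: P(|X-mu| >= k*sigma) <= 1/k^2 = 1/2^2 = 1/4

1/4


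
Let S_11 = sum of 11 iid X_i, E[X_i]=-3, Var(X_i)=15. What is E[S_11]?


E[S_n] = n*E[X_1] = 11*-3 = -33

-33


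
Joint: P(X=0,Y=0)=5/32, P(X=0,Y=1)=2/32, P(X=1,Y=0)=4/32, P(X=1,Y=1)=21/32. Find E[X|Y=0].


P(Y=0) = 9/32
E[X|Y=0] = (0*5 + 1*4)/9 = 4/9

4/9


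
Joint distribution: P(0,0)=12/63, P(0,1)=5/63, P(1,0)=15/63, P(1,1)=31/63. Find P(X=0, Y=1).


Read from table: P(X=0, Y=1) = 5/63

5/63


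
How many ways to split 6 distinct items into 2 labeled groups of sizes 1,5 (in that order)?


6! = 720
Denominator: 1!=1 * 5!=120
Coefficient = 720 / 120 = 6

6


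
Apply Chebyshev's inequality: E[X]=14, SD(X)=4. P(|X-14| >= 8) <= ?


k = 8/4 = 2
Chebyshev: P(|X-mu| >= k*sigma) <= 1/k^2 = 1/2^2 = 1/4

1/4


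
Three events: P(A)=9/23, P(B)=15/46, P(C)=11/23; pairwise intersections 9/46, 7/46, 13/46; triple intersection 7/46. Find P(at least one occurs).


P(A∪B∪C) = P(A)+P(B)+P(C) - P(AB)-P(AC)-P(BC) + P(ABC)
= 9/23+15/46+11/23 - 9/46-7/46-13/46 + 7/46
= 33/46

33/46


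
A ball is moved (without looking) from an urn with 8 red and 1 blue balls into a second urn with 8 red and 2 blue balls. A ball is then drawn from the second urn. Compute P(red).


P(transfer red) = 8/9; P(transfer blue) = 1/9
If red transferred: Urn II has 9 red of 11, so P(red|red moved) = 9/11
If blue transferred: Urn II has 8 red of 11, so P(red|blue moved) = 8/11
By total probability: P(red) = 8/9*9/11 + 1/9*8/11 = 80/99

80/99


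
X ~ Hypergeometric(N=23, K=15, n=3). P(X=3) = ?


P(X=3) = C(15,3)*C(8,0) / C(23,3)
= 455*1 / 1771
= 455/1771 = 65/253

65/253


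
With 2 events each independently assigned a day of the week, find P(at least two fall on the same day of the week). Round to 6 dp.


P(all different) = prod((7-i)/7 for i=0..1) = 0.857143
P(at least one match) = 1 - 0.857143 = 0.142857

0.142857


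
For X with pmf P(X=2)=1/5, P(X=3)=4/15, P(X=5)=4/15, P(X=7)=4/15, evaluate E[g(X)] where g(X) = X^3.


E[X^3] = sum(g(x)*P(x))
= 8*1/5 + 27*4/15 + 125*4/15 + 343*4/15
= 668/5

668/5


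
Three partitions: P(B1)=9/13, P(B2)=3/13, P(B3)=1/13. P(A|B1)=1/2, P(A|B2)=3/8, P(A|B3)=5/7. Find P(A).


P(A) = P(A|B1)P(B1) + P(A|B2)P(B2) + P(A|B3)P(B3)
= 1/2*9/13 + 3/8*3/13 + 5/7*1/13
= 9/26 + 9/104 + 5/91 = 355/728

355/728


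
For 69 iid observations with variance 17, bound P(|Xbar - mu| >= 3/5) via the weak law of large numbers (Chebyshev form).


Var(Xbar) = Var(X)/n = 17/69
Chebyshev: P(|Xbar-mu| >= 3/5) <= Var(Xbar)/(3/5)^2 = (17/69)/(9/25) = 425/621

425/621


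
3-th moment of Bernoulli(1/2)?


For Bernoulli: X in {0,1}
E[X^3] = 0^3*(1-1/2) + 1^3*1/2 = 1/2

1/2


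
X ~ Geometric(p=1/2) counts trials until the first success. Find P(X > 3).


P(X > 3) = P(first 3 trials all fail) = (1-p)^3 = (1/2)^3 = 1/8

1/8


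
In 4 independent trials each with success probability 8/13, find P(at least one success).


P(at least one) = 1 - P(none)
P(none) = (1 - 8/13)^4 = (5/13)^4 = 625/28561
P(at least one) = 1 - 625/28561 = 27936/28561

27936/28561


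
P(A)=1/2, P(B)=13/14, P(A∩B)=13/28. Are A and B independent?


P(A)*P(B) = 1/2*13/14 = 13/28
P(A∩B) = 13/28, which equals P(A)P(B), so independent

Yes, A and B are independent


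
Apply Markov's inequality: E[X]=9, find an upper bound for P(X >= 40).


Markov: P(X >= a) <= E[X]/a
P(X >= 40) <= 9/40

9/40


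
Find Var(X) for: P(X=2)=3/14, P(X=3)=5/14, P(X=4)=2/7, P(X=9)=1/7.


E[X] = 55/14, E[X^2] = 283/14
Var(X) = E[X^2] - (E[X])^2 = 283/14 - (55/14)^2 = 937/196

937/196


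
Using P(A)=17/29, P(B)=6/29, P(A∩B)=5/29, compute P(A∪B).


P(A∪B) = P(A) + P(B) - P(A∩B)
= 17/29 + 6/29 - 5/29 = 18/29

18/29


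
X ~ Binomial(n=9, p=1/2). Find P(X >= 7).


P(X>=7) = P(X=7) + P(X=8) + P(X=9)
= 9/128 + 9/512 + 1/512
= 23/256

23/256


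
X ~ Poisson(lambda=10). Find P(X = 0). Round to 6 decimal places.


P(X=0) = e^(-10) * 10^0 / 0!
≈ 0.00004539992976 * 1 / 1
≈ 0.000045

0.000045


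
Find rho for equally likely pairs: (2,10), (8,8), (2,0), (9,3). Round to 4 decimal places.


Cov(X,Y) = 0.1875, Var(X) = 10.6875, Var(Y) = 15.6875
rho = Cov/(sqrt(VarX)*sqrt(VarY)) = 0.0145

0.0145


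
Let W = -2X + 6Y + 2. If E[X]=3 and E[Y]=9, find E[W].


E[-2X + 6Y + 2] = -2*E[X] + 6*E[Y] + 2
= (-2)*(3) + (6)*(9) + (2)
= -6 + 54 + 2 = 50

50


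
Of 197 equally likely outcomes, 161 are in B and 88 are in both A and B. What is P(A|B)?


P(A|B) = P(A∩B)/P(B) = (88/197)/(161/197) = 88/161

88/161


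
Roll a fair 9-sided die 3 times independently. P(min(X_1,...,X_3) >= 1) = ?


P(min >= 1) = P(all X_i >= 1) = (P(X_1 >= 1))^3
= (9/9)^3 = 1^3 = 1

1


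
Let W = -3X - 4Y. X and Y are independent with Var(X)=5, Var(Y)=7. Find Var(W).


Independence => Cov(X,Y)=0
Var(-3X - 4Y) = (-3)^2*Var(X) + (-4)^2*Var(Y)
= 9*5 + 16*7 = 157

157


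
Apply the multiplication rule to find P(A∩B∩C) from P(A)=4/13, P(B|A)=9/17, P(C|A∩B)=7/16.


P(A∩B∩C) = P(A) * P(B|A) * P(C|A∩B)
= 4/13 * 9/17 * 7/16
= 36/221 * 7/16 = 63/884

63/884


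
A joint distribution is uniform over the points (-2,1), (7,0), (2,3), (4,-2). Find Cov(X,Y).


E[X]=11/4, E[Y]=1/2, E[XY]=-1
Cov(X,Y) = E[XY] - E[X]E[Y] = -1 - 11/4*1/2 = -19/8

-19/8


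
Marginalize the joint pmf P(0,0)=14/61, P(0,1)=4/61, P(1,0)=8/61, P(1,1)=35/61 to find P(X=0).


P(X=0) = P(0,0)+P(0,1) = 14/61 + 4/61 = 18/61

18/61


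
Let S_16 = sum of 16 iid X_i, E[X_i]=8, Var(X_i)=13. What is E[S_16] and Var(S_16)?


E[S_n] = n*mu = 16*8 = 128
Var(S_n) = n*sigma^2 = 16*13 = 208

E[S_16]=128, Var(S_16)=208


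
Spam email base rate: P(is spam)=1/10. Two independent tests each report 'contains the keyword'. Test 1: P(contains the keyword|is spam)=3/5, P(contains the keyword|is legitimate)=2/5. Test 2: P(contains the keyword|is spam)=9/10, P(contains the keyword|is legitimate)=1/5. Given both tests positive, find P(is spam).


After test 1: P(+) = 3/5*1/10 + 2/5*9/10 = 21/50
P(B|+) = (3/50)/(21/50) = 1/7
After test 2 (use post1 as new prior): P(+) = 9/10*1/7 + 1/5*6/7 = 3/10
P(B|+,+) = (9/70)/(3/10) = 3/7

3/7


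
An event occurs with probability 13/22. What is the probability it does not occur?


P(A') = 1 - P(A) = 1 - 13/22 = 9/22

9/22


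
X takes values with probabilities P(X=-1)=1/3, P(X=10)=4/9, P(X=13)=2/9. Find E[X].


E[X] = sum(x * P(x))
= -1*1/3 + 10*4/9 + 13*2/9
= 7

7


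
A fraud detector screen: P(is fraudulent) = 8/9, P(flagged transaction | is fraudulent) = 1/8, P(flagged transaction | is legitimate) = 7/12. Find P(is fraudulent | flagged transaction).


P(A) = P(A|B)P(B) + P(A|B')P(B') = 1/8*8/9 + 7/12*1/9 = 19/108
P(B|A) = P(A|B)P(B)/P(A) = (1/9)/(19/108) = 12/19

12/19


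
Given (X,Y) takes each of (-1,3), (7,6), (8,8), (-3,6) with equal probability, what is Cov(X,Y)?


E[X]=11/4, E[Y]=23/4, E[XY]=85/4
Cov(X,Y) = E[XY] - E[X]E[Y] = 85/4 - 11/4*23/4 = 87/16

87/16


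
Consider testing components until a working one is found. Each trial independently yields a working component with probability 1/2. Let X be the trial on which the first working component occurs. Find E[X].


For geometric (trials until first success), E[X] = 1/p = 1/(1/2) = 2

2


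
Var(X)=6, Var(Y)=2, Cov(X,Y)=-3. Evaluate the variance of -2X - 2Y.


Var(-2X - 2Y) = (-2)^2*Var(X) + (-2)^2*Var(Y) + 2*(-2)*(-2)*Cov(X,Y)
= 4*6 + 4*2 + 8*(-3)
= 24 + 8 - 24 = 8

8


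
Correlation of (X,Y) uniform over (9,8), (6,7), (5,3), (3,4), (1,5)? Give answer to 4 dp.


Cov(X,Y) = 3.2800, Var(X) = 7.3600, Var(Y) = 3.4400
rho = Cov/(sqrt(VarX)*sqrt(VarY)) = 0.6519

0.6519


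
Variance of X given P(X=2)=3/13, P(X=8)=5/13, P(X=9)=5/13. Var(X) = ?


E[X] = 7, E[X^2] = 737/13
Var(X) = E[X^2] - (E[X])^2 = 737/13 - (7)^2 = 100/13

100/13


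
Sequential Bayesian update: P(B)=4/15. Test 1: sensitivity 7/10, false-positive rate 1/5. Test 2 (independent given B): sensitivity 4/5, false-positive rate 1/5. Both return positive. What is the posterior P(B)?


After test 1: P(+) = 7/10*4/15 + 1/5*11/15 = 1/3
P(B|+) = (14/75)/(1/3) = 14/25
After test 2 (use post1 as new prior): P(+) = 4/5*14/25 + 1/5*11/25 = 67/125
P(B|+,+) = (56/125)/(67/125) = 56/67

56/67


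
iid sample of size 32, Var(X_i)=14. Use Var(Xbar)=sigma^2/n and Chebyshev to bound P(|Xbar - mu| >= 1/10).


Var(Xbar) = Var(X)/n = 14/32
Chebyshev: P(|Xbar-mu| >= 1/10) <= Var(Xbar)/(1/10)^2 = (7/16)/(1/100) = 175/4
Bound exceeds 1, so trivial bound: 1

1


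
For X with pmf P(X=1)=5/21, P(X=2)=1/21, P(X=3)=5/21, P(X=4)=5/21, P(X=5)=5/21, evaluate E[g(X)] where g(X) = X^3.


E[X^3] = sum(g(x)*P(x))
= 1*5/21 + 8*1/21 + 27*5/21 + 64*5/21 + 125*5/21
= 1093/21

1093/21


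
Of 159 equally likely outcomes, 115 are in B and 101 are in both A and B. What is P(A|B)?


P(A|B) = P(A∩B)/P(B) = (101/159)/(115/159) = 101/115

101/115


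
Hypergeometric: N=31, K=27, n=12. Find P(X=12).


P(X=12) = C(27,12)*C(4,0) / C(31,12)
= 17383860*1 / 141120525
= 17383860/141120525 = 3876/31465

3876/31465


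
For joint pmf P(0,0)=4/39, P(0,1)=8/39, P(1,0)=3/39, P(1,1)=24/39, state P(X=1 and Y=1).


Read from table: P(X=1, Y=1) = 24/39 = 8/13

8/13


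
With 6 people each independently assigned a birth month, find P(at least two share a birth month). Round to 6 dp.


P(all different) = prod((12-i)/12 for i=0..5) = 0.222801
P(at least one match) = 1 - 0.222801 = 0.777199

0.777199


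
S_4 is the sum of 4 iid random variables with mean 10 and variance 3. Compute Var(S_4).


By independence, Var(S_n) = n*Var(X_1) = 4*3 = 12

12


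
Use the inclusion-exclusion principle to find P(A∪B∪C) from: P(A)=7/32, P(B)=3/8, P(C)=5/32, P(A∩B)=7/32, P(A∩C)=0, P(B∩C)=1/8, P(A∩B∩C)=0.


P(A∪B∪C) = P(A)+P(B)+P(C) - P(AB)-P(AC)-P(BC) + P(ABC)
= 7/32+3/8+5/32 - 7/32-0-1/8 + 0
= 13/32

13/32


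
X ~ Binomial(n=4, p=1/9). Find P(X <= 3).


P(X<=3) = P(X=0) + P(X=1) + P(X=2) + P(X=3)
= 4096/6561 + 2048/6561 + 128/2187 + 32/6561
= 6560/6561

6560/6561


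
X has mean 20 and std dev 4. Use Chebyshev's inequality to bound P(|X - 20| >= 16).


k = 16/4 = 4
Chebyshev: P(|X-mu| >= k*sigma) <= 1/k^2 = 1/4^2 = 1/16

1/16


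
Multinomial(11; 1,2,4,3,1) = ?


11! = 39916800
Denominator: 1!=1 * 2!=2 * 4!=24 * 3!=6 * 1!=1
Coefficient = 39916800 / 288 = 138600

138600


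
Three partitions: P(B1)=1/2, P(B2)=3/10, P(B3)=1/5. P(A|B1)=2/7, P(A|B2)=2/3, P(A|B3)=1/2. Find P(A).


P(A) = P(A|B1)P(B1) + P(A|B2)P(B2) + P(A|B3)P(B3)
= 2/7*1/2 + 2/3*3/10 + 1/2*1/5
= 1/7 + 1/5 + 1/10 = 31/70

31/70


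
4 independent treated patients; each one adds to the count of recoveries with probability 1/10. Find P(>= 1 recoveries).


P(at least one) = 1 - P(none)
P(none) = (1 - 1/10)^4 = (9/10)^4 = 6561/10000
P(at least one) = 1 - 6561/10000 = 3439/10000

3439/10000


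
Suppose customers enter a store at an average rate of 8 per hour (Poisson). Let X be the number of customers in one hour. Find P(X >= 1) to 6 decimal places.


P(X>=1) = 1 - P(X<=0) = 1 - (e^(-8)*8^0/0!)
≈ 1 - 0.0003354626 = 0.9996645374
≈ 0.999665

0.999665


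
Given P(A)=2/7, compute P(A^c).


P(A') = 1 - P(A) = 1 - 2/7 = 5/7

5/7


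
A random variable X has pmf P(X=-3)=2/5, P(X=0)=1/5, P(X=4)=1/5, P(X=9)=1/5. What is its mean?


E[X] = sum(x * P(x))
= -3*2/5 + 0*1/5 + 4*1/5 + 9*1/5
= 7/5

7/5


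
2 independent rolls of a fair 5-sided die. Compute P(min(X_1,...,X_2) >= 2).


P(min >= 2) = P(all X_i >= 2) = (P(X_1 >= 2))^2
= (4/5)^2 = 16/25

16/25


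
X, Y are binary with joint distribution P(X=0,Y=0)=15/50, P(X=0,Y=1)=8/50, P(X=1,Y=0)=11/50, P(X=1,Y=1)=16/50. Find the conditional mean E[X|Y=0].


P(Y=0) = 26/50
E[X|Y=0] = (0*15 + 1*11)/26 = 11/26

11/26


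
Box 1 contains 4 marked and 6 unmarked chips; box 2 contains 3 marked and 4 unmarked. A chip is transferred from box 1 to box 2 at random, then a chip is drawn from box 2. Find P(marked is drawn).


P(transfer marked) = 4/10 = 2/5; P(transfer unmarked) = 3/5
If marked transferred: Urn II has 4 marked of 8, so P(marked|marked moved) = 1/2
If unmarked transferred: Urn II has 3 marked of 8, so P(marked|unmarked moved) = 3/8
By total probability: P(marked) = 2/5*1/2 + 3/5*3/8 = 17/40

17/40


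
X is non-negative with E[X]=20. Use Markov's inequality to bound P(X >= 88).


Markov: P(X >= a) <= E[X]/a
P(X >= 88) <= 20/88 = 5/22

5/22


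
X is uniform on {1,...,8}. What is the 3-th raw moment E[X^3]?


E[X^3] = (1/8) * sum(x^3 for x=1..8)
= 1296/8 = 162

162


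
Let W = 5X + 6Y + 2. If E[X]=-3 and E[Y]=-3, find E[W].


E[5X + 6Y + 2] = 5*E[X] + 6*E[Y] + 2
= (5)*(-3) + (6)*(-3) + (2)
= -15 - 18 + 2 = -31

-31


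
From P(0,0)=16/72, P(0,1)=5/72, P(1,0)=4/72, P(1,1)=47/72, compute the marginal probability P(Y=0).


P(Y=0) = P(0,0)+P(1,0) = 16/72 + 4/72 = 20/72 = 5/18

5/18


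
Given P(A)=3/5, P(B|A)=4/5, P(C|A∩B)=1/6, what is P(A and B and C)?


P(A∩B∩C) = P(A) * P(B|A) * P(C|A∩B)
= 3/5 * 4/5 * 1/6
= 12/25 * 1/6 = 2/25

2/25


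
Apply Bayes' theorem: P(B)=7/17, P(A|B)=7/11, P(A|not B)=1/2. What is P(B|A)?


P(A) = P(A|B)P(B) + P(A|B')P(B') = 7/11*7/17 + 1/2*10/17 = 104/187
P(B|A) = P(A|B)P(B)/P(A) = (49/187)/(104/187) = 49/104

49/104


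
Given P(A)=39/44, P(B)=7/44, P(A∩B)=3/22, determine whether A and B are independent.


P(A)*P(B) = 39/44*7/44 = 273/1936
P(A∩B) = 3/22 != 273/1936, so not independent

No, A and B are not independent


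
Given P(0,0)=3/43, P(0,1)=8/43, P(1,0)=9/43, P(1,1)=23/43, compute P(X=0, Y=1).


Read from table: P(X=0, Y=1) = 8/43

8/43


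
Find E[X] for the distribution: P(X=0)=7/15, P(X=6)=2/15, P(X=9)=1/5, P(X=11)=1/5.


E[X] = sum(x * P(x))
= 0*7/15 + 6*2/15 + 9*1/5 + 11*1/5
= 24/5

24/5


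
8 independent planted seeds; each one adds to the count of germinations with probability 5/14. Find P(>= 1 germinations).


P(at least one) = 1 - P(none)
P(none) = (1 - 5/14)^8 = (9/14)^8 = 43046721/1475789056
P(at least one) = 1 - 43046721/1475789056 = 1432742335/1475789056

1432742335/1475789056


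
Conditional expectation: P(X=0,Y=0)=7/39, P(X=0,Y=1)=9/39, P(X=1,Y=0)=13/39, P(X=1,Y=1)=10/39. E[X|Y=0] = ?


P(Y=0) = 20/39
E[X|Y=0] = (0*7 + 1*13)/20 = 13/20

13/20


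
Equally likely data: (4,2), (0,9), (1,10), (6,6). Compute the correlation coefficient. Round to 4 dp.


Cov(X,Y) = -5.0625, Var(X) = 5.6875, Var(Y) = 9.6875
rho = Cov/(sqrt(VarX)*sqrt(VarY)) = -0.6820

-0.6820


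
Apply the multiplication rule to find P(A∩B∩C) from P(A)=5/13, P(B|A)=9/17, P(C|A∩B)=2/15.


P(A∩B∩C) = P(A) * P(B|A) * P(C|A∩B)
= 5/13 * 9/17 * 2/15
= 45/221 * 2/15 = 6/221

6/221


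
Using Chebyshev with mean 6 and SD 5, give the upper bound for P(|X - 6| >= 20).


k = 20/5 = 4
Chebyshev: P(|X-mu| >= k*sigma) <= 1/k^2 = 1/4^2 = 1/16

1/16


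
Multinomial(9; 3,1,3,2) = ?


9! = 362880
Denominator: 3!=6 * 1!=1 * 3!=6 * 2!=2
Coefficient = 362880 / 72 = 5040

5040


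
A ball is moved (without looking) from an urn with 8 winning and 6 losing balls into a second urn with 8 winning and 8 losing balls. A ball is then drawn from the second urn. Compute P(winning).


P(transfer winning) = 8/14 = 4/7; P(transfer losing) = 3/7
If winning transferred: Urn II has 9 winning of 17, so P(winning|winning moved) = 9/17
If losing transferred: Urn II has 8 winning of 17, so P(winning|losing moved) = 8/17
By total probability: P(winning) = 4/7*9/17 + 3/7*8/17 = 60/119

60/119


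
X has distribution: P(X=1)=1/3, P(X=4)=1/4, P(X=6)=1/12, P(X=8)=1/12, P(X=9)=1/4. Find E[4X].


E[4X] = sum(g(x)*P(x))
= 4*1/3 + 16*1/4 + 24*1/12 + 32*1/12 + 36*1/4
= 19

19


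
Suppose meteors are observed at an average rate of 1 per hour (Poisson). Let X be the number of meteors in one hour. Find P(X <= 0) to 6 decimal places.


P(X<=0) = e^(-1)*1^0/0!
≈ 0.3678794412
≈ 0.367879

0.367879


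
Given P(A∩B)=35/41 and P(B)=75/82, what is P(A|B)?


P(A|B) = P(A∩B)/P(B) = (70/82)/(75/82) = 70/75 = 14/15

14/15


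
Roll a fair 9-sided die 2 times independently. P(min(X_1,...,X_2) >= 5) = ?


P(min >= 5) = P(all X_i >= 5) = (P(X_1 >= 5))^2
= (5/9)^2 = 25/81

25/81


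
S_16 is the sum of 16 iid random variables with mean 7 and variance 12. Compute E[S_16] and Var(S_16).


E[S_n] = n*mu = 16*7 = 112
Var(S_n) = n*sigma^2 = 16*12 = 192

E[S_16]=112, Var(S_16)=192


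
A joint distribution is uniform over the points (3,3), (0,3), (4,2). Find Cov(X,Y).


E[X]=7/3, E[Y]=8/3, E[XY]=17/3
Cov(X,Y) = E[XY] - E[X]E[Y] = 17/3 - 7/3*8/3 = -5/9

-5/9


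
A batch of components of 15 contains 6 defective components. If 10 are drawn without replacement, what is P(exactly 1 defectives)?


P(X=1) = C(6,1)*C(9,9) / C(15,10)
= 6*1 / 3003
= 6/3003 = 2/1001

2/1001


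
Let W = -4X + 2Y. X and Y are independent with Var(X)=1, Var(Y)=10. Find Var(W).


Independence => Cov(X,Y)=0
Var(-4X + 2Y) = (-4)^2*Var(X) + 2^2*Var(Y)
= 16*1 + 4*10 = 56

56


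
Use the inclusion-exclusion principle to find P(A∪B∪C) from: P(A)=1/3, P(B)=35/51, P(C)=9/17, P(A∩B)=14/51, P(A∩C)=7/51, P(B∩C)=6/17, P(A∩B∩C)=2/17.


P(A∪B∪C) = P(A)+P(B)+P(C) - P(AB)-P(AC)-P(BC) + P(ABC)
= 1/3+35/51+9/17 - 14/51-7/51-6/17 + 2/17
= 46/51

46/51


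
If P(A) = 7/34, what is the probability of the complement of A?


P(A') = 1 - P(A) = 1 - 7/34 = 27/34

27/34


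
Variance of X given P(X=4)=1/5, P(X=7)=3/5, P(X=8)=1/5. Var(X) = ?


E[X] = 33/5, E[X^2] = 227/5
Var(X) = E[X^2] - (E[X])^2 = 227/5 - (33/5)^2 = 46/25

46/25


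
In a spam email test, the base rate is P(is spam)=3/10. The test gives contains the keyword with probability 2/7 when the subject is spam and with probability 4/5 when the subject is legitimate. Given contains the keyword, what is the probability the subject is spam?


P(A) = P(A|B)P(B) + P(A|B')P(B') = 2/7*3/10 + 4/5*7/10 = 113/175
P(B|A) = P(A|B)P(B)/P(A) = (3/35)/(113/175) = 15/113

15/113
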